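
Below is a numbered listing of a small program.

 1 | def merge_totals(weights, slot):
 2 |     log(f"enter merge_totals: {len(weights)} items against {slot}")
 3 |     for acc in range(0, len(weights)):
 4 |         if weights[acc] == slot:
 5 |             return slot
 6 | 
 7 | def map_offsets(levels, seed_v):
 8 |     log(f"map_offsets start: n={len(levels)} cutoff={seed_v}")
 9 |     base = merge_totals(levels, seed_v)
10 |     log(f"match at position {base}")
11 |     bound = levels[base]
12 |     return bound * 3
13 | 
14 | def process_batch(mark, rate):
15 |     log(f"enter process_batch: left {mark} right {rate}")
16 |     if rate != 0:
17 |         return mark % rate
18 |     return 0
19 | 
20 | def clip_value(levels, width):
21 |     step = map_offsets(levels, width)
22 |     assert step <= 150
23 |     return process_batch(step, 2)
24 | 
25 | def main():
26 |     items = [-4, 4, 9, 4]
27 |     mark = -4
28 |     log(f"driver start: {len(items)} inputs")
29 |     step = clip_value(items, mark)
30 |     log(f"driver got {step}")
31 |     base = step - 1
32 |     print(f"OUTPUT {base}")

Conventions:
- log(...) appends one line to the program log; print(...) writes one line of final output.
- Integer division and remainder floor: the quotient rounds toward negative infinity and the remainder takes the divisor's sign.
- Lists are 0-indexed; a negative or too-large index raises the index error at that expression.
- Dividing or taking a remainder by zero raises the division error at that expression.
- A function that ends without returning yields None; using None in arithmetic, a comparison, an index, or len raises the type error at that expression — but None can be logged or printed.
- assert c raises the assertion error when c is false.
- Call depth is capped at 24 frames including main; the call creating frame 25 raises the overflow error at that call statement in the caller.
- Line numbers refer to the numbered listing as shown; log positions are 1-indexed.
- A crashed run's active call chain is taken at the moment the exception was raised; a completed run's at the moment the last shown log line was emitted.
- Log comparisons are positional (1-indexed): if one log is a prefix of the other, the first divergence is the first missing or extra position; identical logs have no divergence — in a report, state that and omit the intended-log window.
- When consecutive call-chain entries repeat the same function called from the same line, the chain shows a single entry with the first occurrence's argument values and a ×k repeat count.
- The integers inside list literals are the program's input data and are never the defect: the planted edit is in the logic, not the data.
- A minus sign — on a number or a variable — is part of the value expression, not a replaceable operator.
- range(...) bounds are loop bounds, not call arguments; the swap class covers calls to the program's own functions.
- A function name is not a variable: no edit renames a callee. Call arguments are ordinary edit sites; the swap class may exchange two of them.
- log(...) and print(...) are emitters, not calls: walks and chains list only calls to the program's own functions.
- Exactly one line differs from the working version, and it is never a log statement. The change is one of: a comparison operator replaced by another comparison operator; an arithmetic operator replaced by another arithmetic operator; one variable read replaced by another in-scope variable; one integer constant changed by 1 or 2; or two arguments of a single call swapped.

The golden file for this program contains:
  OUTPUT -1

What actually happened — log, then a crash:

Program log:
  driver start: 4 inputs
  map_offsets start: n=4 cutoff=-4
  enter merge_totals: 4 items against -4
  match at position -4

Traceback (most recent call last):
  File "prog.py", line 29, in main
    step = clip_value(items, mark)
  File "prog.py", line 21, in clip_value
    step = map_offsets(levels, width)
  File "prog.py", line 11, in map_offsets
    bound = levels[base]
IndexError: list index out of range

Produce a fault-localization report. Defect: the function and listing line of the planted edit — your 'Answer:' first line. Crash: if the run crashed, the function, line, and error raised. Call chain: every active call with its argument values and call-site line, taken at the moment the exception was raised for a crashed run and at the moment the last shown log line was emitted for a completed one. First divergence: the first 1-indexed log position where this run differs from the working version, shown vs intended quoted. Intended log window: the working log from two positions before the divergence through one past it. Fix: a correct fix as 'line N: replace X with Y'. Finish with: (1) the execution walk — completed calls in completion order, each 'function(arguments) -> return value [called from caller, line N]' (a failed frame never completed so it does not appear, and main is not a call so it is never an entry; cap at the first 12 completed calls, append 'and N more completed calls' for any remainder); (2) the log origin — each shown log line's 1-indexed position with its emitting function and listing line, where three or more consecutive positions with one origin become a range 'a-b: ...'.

Answer: the defect is in merge_totals at line 5.
Key fact: The earliest visible damage is log position 4 — 'match at position -4' rather than the intended 'match at position 0'.
Crash: map_offsets, line 11, IndexError.
Call chain: main -> clip_value([-4, 4, 9, 4], -4) (called at line 29) -> map_offsets([-4, 4, 9, 4], -4) (called at line 21).
First divergence: position 4 — the shown line 'match at position -4' should read 'match at position 0'.
Intended log window:
  2: map_offsets start: n=4 cutoff=-4
  3: enter merge_totals: 4 items against -4
  4: match at position 0
  5: enter process_batch: left -12 right 2
Execution walk:
  merge_totals([-4, 4, 9, 4], -4) -> -4  [called from map_offsets, line 9]
Log line origins:
  1: from main, line 28
  2: from map_offsets, line 8
  3: from merge_totals, line 2
  4: from map_offsets, line 10
A correct fix: line 5: replace `slot` with `acc`.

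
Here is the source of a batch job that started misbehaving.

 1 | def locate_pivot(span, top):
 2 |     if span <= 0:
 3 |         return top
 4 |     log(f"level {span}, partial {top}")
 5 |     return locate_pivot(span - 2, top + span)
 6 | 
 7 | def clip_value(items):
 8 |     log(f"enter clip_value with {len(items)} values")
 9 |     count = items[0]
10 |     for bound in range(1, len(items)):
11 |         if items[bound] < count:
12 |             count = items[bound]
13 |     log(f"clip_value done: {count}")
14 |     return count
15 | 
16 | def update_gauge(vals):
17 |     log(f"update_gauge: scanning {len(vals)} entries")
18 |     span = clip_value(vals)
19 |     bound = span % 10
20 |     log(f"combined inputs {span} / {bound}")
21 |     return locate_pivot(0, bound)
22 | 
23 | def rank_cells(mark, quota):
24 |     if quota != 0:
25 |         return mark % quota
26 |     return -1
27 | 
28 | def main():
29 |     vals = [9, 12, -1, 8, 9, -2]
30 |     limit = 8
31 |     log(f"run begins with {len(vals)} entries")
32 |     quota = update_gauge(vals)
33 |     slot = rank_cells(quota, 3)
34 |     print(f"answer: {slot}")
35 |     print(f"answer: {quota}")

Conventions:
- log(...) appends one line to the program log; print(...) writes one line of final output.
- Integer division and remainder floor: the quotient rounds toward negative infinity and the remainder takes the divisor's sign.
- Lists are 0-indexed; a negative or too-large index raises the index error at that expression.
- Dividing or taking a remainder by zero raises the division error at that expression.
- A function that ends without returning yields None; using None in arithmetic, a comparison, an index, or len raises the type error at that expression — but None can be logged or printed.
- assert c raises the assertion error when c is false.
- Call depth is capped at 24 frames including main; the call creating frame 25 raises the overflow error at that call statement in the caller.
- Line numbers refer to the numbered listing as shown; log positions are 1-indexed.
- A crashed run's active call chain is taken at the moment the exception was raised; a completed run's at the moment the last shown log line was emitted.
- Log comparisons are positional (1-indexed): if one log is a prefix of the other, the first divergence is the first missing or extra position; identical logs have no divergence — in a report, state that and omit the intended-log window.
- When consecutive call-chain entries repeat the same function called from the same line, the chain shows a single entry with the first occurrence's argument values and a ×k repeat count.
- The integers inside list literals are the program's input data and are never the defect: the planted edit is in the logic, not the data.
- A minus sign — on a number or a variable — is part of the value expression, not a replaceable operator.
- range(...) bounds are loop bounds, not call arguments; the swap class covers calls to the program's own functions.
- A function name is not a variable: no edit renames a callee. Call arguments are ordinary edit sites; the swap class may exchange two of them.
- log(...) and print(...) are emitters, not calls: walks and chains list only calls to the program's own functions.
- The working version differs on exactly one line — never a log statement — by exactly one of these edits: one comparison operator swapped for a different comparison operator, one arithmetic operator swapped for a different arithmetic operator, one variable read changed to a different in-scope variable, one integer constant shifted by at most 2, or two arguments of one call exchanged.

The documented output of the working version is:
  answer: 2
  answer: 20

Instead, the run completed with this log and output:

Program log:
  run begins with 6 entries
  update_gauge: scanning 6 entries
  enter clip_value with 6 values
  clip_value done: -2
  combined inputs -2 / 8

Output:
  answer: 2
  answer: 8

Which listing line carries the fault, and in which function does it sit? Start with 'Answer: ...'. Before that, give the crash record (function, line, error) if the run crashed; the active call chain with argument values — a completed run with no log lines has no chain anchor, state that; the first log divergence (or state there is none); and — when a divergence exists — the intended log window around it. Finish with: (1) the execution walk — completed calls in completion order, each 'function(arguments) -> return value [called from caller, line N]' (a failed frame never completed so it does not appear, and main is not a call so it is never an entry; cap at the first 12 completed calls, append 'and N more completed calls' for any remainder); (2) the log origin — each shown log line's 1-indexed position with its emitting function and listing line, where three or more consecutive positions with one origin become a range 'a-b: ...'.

Answer: the defect is in update_gauge at line 21.
Core observation: After 5 matching log lines the faulty run goes silent, while the working version continues with 'level 8, partial 0'.
Call chain: main -> update_gauge([9, 12, -1, 8, 9, -2]) (called at line 32).
First divergence: position 6 — after 5 matching lines the faulty run goes silent; intended next line 'level 8, partial 0'.
Intended log window:
  4: clip_value done: -2
  5: combined inputs -2 / 8
  6: level 8, partial 0
  7: level 6, partial 8
Execution walk:
  clip_value([9, 12, -1, 8, 9, -2]) -> -2  [called from update_gauge, line 18]
  locate_pivot(0, 8) -> 8  [called from update_gauge, line 21]
  update_gauge([9, 12, -1, 8, 9, -2]) -> 8  [called from main, line 32]
  rank_cells(8, 3) -> 2  [called from main, line 33]
Log line origins:
  1: emitted by main (line 31)
  2: emitted by update_gauge (line 17)
  3: emitted by clip_value (line 8)
  4: emitted by clip_value (line 13)
  5: emitted by update_gauge (line 20)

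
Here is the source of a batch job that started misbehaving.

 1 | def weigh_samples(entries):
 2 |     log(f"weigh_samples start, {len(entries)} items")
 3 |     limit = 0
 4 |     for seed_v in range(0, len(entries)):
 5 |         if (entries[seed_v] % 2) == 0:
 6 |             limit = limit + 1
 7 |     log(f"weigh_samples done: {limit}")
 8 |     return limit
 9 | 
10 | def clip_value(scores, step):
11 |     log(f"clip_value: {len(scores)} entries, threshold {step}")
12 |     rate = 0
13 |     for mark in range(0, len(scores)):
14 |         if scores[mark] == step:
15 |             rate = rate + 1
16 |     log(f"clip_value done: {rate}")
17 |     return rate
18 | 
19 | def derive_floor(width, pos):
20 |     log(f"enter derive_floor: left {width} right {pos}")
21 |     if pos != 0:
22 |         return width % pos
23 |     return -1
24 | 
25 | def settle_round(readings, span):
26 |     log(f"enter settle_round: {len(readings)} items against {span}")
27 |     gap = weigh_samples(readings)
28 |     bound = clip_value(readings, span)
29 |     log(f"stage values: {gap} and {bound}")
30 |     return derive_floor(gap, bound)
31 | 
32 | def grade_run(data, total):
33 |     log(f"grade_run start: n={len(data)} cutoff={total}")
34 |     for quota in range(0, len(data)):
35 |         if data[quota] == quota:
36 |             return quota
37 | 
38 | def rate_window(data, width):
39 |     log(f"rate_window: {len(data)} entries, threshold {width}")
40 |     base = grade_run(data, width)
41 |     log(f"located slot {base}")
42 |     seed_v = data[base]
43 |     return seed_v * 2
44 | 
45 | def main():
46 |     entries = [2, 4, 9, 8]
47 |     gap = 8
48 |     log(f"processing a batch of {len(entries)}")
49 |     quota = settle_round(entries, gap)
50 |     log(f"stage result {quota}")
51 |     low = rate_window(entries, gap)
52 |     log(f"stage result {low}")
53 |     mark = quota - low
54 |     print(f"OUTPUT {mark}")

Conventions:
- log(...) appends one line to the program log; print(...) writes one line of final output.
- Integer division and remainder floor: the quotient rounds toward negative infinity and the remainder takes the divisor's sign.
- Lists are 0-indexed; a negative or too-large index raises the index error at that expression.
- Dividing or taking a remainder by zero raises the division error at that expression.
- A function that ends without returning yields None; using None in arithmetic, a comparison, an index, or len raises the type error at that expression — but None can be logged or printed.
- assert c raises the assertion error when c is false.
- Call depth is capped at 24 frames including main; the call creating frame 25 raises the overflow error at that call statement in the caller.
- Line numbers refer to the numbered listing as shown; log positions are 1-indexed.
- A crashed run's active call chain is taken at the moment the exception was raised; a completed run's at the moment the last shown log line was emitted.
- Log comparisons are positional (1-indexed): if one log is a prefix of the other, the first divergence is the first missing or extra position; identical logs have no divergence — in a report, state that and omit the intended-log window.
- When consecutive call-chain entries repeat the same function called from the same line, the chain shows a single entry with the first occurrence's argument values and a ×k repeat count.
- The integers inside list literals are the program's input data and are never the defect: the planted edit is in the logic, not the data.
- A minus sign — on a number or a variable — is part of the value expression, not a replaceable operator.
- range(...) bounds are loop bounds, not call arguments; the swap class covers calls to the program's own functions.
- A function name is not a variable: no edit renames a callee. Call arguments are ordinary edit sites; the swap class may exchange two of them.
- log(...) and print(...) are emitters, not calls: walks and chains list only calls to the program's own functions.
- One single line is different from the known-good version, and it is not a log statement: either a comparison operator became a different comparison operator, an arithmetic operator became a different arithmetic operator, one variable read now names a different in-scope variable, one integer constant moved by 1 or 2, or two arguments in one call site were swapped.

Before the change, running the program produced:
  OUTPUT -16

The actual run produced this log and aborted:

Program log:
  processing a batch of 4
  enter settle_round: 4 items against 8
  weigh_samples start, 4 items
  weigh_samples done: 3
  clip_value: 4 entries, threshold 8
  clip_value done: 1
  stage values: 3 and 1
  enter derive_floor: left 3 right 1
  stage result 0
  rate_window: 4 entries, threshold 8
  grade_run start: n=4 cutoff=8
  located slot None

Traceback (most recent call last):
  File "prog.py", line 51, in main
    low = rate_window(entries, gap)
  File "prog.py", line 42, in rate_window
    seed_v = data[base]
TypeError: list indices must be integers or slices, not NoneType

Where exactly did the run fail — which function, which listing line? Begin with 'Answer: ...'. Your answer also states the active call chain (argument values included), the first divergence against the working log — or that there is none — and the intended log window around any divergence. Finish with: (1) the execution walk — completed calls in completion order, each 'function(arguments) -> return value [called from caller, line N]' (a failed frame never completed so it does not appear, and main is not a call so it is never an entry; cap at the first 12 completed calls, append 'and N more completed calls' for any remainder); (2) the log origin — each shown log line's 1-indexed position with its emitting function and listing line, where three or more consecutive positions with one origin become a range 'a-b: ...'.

Answer: the error was raised in rate_window, line 42.
Key fact: Log line 12 is where behavior first shows: 'located slot None' appears instead of 'located slot 3'.
Call chain: main -> rate_window([2, 4, 9, 8], 8) (called at line 51).
First divergence: position 12 — the shown line 'located slot None' should read 'located slot 3'.
Intended log window:
  10: rate_window: 4 entries, threshold 8
  11: grade_run start: n=4 cutoff=8
  12: located slot 3
  13: stage result 16
Execution walk:
  weigh_samples([2, 4, 9, 8]) -> 3  [called from settle_round, line 27]
  clip_value([2, 4, 9, 8], 8) -> 1  [called from settle_round, line 28]
  derive_floor(3, 1) -> 0  [called from settle_round, line 30]
  settle_round([2, 4, 9, 8], 8) -> 0  [called from main, line 49]
  grade_run([2, 4, 9, 8], 8) -> None  [called from rate_window, line 40]
Log origin:
  1 — main, line 48
  2 — settle_round, line 26
  3 — weigh_samples, line 2
  4 — weigh_samples, line 7
  5 — clip_value, line 11
  6 — clip_value, line 16
  7 — settle_round, line 29
  8 — derive_floor, line 20
  9 — main, line 50
  10 — rate_window, line 39
  11 — grade_run, line 33
  12 — rate_window, line 41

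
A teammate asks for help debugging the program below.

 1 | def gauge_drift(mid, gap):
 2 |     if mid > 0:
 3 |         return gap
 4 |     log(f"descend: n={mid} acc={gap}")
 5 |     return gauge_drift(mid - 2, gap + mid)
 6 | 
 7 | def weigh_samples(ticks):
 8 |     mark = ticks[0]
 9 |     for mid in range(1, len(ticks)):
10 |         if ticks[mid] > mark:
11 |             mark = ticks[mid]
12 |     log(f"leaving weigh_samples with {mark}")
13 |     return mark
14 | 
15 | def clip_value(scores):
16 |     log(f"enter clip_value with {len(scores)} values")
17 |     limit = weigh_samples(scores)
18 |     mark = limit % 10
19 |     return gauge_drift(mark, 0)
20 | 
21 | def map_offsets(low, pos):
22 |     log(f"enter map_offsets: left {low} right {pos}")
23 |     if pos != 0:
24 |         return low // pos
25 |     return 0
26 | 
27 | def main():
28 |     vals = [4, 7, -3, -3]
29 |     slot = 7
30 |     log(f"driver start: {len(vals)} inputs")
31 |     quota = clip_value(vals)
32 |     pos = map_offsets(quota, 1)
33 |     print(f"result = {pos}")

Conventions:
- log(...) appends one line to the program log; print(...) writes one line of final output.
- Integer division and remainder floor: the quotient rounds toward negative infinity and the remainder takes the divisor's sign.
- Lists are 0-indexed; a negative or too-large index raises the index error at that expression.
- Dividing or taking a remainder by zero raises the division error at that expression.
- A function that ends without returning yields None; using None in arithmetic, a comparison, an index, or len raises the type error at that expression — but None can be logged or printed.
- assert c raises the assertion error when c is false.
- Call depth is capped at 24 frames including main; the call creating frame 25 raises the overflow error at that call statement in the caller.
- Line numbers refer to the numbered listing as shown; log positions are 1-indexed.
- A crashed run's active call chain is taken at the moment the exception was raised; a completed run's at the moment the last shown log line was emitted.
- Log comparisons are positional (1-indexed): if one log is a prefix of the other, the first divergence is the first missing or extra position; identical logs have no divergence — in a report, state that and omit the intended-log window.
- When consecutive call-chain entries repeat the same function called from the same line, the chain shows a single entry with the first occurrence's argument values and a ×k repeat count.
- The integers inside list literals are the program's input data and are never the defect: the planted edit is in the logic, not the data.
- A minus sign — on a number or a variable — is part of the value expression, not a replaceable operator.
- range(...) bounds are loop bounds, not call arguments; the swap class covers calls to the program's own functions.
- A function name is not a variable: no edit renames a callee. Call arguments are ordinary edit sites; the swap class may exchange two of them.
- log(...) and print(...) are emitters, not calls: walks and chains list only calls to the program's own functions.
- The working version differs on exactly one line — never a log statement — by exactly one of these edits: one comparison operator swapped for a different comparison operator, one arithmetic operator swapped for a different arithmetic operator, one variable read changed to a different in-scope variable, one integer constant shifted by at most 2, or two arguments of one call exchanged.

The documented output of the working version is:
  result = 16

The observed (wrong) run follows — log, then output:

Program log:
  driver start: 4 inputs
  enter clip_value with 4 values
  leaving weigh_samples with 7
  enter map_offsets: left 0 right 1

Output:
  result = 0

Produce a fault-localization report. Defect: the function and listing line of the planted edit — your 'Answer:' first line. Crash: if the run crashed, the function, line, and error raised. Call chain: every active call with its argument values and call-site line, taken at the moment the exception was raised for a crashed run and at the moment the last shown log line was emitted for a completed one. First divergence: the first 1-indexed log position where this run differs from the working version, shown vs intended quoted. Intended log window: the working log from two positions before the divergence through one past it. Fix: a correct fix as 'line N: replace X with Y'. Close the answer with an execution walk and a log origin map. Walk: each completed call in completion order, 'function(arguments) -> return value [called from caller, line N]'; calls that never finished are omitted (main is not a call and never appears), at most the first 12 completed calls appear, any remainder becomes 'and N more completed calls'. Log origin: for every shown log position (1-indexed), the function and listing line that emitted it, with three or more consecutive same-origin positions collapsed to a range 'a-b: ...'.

Answer: the defect is in gauge_drift at line 2.
Key observation: Everything matches until log position 4, which reads 'enter map_offsets: left 0 right 1' in place of 'descend: n=7 acc=0'.
Call chain: main -> map_offsets(0, 1) (called at line 32).
First divergence: position 4; shown 'enter map_offsets: left 0 right 1' vs intended 'descend: n=7 acc=0'.
Intended log window:
  2: enter clip_value with 4 values
  3: leaving weigh_samples with 7
  4: descend: n=7 acc=0
  5: descend: n=5 acc=7
Execution walk:
  weigh_samples([4, 7, -3, -3]) -> 7  [called from clip_value, line 17]
  gauge_drift(7, 0) -> 0  [called from clip_value, line 19]
  clip_value([4, 7, -3, -3]) -> 0  [called from main, line 31]
  map_offsets(0, 1) -> 0  [called from main, line 32]
Log line origins:
  1 — main, line 30
  2 — clip_value, line 16
  3 — weigh_samples, line 12
  4 — map_offsets, line 22
A correct fix: line 2: replace `>` with `<=`.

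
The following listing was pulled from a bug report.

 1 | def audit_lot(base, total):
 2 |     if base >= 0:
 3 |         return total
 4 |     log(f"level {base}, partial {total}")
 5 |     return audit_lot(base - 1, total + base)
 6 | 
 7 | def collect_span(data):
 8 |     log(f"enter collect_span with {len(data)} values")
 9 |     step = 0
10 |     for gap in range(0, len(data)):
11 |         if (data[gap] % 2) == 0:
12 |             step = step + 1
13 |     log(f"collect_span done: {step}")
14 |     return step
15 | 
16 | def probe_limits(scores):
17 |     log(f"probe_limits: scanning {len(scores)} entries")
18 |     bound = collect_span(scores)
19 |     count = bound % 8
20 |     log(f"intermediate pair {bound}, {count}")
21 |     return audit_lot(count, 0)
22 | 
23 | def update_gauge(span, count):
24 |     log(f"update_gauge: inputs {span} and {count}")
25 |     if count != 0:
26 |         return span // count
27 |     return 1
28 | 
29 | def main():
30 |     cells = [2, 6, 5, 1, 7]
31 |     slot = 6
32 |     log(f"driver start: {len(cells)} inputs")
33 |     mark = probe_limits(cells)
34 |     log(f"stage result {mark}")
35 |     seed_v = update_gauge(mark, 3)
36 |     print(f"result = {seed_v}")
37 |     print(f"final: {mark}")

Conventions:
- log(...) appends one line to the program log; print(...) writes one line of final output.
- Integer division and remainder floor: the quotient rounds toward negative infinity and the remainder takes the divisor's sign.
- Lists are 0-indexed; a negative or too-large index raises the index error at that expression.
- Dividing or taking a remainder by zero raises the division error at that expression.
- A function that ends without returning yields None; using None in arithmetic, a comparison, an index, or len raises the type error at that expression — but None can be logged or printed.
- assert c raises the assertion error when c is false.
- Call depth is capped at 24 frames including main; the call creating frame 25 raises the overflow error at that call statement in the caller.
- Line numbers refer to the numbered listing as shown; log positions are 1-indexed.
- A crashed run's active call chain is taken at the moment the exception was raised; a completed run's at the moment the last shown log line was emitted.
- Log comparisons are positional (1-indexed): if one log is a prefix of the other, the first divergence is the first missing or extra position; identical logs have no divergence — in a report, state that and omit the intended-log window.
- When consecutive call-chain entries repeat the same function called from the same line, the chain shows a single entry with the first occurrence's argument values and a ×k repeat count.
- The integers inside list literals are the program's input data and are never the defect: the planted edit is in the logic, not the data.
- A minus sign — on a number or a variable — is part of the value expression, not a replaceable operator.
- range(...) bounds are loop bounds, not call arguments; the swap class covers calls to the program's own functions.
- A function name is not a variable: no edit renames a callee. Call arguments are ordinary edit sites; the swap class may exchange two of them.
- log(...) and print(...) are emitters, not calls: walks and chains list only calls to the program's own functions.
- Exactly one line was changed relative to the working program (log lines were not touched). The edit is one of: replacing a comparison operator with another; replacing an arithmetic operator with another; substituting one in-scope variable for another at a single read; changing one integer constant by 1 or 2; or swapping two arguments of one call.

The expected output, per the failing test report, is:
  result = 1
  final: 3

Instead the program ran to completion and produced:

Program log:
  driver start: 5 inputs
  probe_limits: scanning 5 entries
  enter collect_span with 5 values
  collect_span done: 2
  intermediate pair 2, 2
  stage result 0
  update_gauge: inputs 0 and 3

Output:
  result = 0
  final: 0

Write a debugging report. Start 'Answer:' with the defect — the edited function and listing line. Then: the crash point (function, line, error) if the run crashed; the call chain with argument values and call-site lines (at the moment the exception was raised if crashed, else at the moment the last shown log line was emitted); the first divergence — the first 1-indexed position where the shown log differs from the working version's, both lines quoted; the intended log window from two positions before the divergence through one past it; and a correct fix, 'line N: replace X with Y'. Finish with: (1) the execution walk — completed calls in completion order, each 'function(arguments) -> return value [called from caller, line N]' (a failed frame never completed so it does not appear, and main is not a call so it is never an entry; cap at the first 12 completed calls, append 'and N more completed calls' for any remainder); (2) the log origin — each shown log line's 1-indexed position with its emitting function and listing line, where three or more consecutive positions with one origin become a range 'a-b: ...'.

Answer: the defect is in audit_lot at line 2.
Core observation: At log position 6 the runs split — shown 'stage result 0', but the working version logs 'level 2, partial 0'.
Call chain: main -> update_gauge(0, 3) (called at line 35).
First divergence: position 6 — shown 'stage result 0', intended 'level 2, partial 0'.
Intended log window:
  4: collect_span done: 2
  5: intermediate pair 2, 2
  6: level 2, partial 0
  7: level 1, partial 2
Execution walk:
  collect_span([2, 6, 5, 1, 7]) -> 2  [called from probe_limits, line 18]
  audit_lot(2, 0) -> 0  [called from probe_limits, line 21]
  probe_limits([2, 6, 5, 1, 7]) -> 0  [called from main, line 33]
  update_gauge(0, 3) -> 0  [called from main, line 35]
Origin of each log line:
  1: emitted by main (line 32)
  2: emitted by probe_limits (line 17)
  3: emitted by collect_span (line 8)
  4: emitted by collect_span (line 13)
  5: emitted by probe_limits (line 20)
  6: emitted by main (line 34)
  7: emitted by update_gauge (line 24)
A correct fix: line 2: replace `>=` with `<=`.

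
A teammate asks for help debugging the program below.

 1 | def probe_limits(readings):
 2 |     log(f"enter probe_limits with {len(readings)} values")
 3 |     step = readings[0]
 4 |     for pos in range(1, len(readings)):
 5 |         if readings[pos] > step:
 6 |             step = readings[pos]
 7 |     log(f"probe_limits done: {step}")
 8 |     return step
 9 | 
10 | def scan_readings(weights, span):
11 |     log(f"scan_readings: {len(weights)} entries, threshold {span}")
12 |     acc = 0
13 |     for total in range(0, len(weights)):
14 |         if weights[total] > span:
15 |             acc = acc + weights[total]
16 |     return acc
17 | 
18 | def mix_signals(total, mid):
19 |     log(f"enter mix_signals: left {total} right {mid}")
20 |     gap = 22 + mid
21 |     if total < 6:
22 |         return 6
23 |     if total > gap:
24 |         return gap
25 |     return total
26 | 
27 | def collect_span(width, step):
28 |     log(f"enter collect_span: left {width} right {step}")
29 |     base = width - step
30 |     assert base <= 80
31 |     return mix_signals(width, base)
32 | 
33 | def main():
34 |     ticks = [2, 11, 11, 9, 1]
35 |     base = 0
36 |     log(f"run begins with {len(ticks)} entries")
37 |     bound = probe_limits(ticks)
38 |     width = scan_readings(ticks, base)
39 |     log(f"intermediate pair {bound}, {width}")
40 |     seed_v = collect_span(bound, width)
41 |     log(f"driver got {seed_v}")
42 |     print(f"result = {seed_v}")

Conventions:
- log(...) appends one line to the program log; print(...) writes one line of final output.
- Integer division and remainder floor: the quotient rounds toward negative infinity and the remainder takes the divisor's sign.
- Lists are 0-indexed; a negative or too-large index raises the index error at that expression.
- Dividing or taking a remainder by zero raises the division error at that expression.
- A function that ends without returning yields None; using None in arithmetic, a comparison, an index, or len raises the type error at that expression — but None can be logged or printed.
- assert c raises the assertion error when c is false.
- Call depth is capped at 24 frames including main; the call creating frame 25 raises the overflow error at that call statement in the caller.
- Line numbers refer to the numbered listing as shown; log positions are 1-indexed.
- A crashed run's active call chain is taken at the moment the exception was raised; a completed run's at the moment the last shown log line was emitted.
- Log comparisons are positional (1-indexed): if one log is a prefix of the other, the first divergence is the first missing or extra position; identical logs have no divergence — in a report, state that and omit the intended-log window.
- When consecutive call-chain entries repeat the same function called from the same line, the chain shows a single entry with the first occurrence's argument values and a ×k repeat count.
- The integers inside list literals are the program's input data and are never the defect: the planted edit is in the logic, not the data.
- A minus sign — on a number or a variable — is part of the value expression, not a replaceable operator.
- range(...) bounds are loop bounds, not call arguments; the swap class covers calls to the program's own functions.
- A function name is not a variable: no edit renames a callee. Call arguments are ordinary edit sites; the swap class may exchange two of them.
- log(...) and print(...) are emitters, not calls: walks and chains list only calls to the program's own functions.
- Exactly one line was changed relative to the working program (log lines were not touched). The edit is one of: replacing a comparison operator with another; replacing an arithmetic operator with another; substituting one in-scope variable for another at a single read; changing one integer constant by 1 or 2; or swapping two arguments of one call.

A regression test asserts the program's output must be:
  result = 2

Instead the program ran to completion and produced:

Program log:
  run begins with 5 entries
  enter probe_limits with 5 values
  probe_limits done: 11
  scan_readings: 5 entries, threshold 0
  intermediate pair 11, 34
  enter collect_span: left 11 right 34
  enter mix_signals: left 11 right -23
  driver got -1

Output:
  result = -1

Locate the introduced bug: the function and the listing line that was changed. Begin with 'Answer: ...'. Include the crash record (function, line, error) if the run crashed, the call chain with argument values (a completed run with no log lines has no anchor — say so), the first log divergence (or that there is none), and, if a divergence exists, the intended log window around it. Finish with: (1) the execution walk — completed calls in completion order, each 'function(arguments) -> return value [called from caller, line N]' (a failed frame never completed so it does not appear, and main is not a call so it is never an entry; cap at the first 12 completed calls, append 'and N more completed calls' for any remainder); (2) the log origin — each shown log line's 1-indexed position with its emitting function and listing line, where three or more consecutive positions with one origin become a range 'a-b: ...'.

Answer: the defect is in main at line 35.
Key fact: The earliest visible damage is log position 4 — 'scan_readings: 5 entries, threshold 0' rather than the intended 'scan_readings: 5 entries, threshold 2'.
Call chain: main.
First divergence: at position 4 the run shows 'scan_readings: 5 entries, threshold 0' where the working version logs 'scan_readings: 5 entries, threshold 2'.
Intended log window:
  2: enter probe_limits with 5 values
  3: probe_limits done: 11
  4: scan_readings: 5 entries, threshold 2
  5: intermediate pair 11, 31
Execution walk:
  probe_limits([2, 11, 11, 9, 1]) -> 11  [called from main, line 37]
  scan_readings([2, 11, 11, 9, 1], 0) -> 34  [called from main, line 38]
  mix_signals(11, -23) -> -1  [called from collect_span, line 31]
  collect_span(11, 34) -> -1  [called from main, line 40]
Log origins:
  1: emitted by main (line 36)
  2: emitted by probe_limits (line 2)
  3: emitted by probe_limits (line 7)
  4: emitted by scan_readings (line 11)
  5: emitted by main (line 39)
  6: emitted by collect_span (line 28)
  7: emitted by mix_signals (line 19)
  8: emitted by main (line 41)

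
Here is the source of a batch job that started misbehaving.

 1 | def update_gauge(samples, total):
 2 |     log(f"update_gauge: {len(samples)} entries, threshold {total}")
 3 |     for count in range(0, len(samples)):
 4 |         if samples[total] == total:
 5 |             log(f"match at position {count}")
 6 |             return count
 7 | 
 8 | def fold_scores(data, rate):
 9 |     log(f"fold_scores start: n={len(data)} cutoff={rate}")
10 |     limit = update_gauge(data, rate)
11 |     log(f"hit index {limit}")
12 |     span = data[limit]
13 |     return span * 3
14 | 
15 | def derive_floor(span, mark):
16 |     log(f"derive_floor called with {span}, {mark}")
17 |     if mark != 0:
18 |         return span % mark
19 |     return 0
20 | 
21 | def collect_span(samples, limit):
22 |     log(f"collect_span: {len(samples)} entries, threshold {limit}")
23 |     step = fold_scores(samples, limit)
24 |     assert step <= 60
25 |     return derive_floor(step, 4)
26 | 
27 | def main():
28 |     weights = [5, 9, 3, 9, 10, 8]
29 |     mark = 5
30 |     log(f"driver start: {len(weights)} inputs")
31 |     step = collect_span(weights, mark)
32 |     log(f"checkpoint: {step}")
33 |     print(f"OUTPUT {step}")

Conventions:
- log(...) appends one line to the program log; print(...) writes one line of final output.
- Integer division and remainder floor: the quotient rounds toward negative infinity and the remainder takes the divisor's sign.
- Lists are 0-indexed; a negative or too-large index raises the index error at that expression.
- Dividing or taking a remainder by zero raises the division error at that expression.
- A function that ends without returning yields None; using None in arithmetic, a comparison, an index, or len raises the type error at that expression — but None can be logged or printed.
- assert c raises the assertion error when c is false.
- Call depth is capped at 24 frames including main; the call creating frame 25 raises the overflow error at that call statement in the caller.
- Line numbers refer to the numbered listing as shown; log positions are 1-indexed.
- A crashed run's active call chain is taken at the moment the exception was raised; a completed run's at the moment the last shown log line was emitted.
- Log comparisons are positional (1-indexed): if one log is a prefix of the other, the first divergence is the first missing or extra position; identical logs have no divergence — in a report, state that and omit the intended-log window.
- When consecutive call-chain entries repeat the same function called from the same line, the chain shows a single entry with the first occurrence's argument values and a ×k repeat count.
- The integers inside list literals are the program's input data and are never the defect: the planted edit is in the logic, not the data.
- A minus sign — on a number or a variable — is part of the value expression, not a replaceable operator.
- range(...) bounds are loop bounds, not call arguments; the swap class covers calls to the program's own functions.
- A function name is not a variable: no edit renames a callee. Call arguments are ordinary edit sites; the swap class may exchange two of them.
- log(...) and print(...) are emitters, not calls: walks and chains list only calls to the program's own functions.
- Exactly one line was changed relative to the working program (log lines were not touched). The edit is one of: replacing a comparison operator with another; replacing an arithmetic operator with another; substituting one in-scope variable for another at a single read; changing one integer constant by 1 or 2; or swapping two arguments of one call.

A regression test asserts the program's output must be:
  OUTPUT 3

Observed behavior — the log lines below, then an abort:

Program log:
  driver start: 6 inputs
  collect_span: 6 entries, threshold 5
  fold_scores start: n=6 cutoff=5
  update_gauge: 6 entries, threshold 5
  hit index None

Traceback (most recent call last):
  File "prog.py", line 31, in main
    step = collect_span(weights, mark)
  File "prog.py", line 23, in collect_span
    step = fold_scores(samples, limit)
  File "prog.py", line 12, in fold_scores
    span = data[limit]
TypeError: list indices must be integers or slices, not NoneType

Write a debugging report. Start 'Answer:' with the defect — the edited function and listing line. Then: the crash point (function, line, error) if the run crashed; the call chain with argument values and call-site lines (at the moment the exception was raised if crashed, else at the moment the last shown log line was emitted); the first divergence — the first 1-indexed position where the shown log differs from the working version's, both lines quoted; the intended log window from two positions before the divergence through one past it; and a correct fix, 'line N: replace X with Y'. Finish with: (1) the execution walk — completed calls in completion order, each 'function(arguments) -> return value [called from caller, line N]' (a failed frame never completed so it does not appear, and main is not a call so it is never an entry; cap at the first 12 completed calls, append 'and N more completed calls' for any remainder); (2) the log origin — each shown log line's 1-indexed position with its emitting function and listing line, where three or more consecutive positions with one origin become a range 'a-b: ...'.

Answer: the defect is in update_gauge at line 4.
Key observation: At log position 5 the runs split — shown 'hit index None', but the working version logs 'match at position 0'.
Crash: fold_scores, line 12, TypeError.
Call chain: main -> collect_span([5, 9, 3, 9, 10, 8], 5) (called at line 31) -> fold_scores([5, 9, 3, 9, 10, 8], 5) (called at line 23).
First divergence: at position 5 the run shows 'hit index None' where the working version logs 'match at position 0'.
Intended log window:
  3: fold_scores start: n=6 cutoff=5
  4: update_gauge: 6 entries, threshold 5
  5: match at position 0
  6: hit index 0
Execution walk:
  update_gauge([5, 9, 3, 9, 10, 8], 5) -> None  [called from fold_scores, line 10]
Log origins:
  1: emitted by main (line 30)
  2: emitted by collect_span (line 22)
  3: emitted by fold_scores (line 9)
  4: emitted by update_gauge (line 2)
  5: emitted by fold_scores (line 11)
A correct fix: line 4: replace `samples[total]` with `samples[count]`.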